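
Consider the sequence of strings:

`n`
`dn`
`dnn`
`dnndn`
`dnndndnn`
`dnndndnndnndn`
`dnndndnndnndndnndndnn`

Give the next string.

dnndndnndnndndnndndnndnndndnndnndn

From term 3 onward, concatenate the last term with the second-to-last: dn·n = dnn, dnn·dn = dnndn, …
So term 8 is dnndndnndnndndnndndnn·dnndndnndnndn.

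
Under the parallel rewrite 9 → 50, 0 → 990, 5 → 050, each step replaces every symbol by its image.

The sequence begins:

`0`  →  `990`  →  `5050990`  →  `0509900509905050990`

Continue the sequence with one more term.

Rewriting the 19 symbols of 0509900509905050990 one by one yields 990 050 990 50 50 990 990 050 990 50 50 990 050 990 050 990 50 50 990; concatenated:

990050990505099099005099050509900509900509905050990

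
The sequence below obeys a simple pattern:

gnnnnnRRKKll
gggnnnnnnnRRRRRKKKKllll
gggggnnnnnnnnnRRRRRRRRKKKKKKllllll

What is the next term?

gggggggnnnnnnnnnnnRRRRRRRRRRRKKKKKKKKllllllll

Each string has the form g^{2n-1} n^{2n+3} R^{3n-1} K^{2n} l^{2n} (n = 1, 2, …).
Setting n = 4 gives 7, 11, 11, 8, 8 characters in each block.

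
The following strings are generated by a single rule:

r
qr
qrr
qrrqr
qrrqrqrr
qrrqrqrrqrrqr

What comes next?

qrrqrqrrqrrqrqrrqrqrr

This is a Fibonacci-style word recurrence s(k) = s(k−1)·s(k−2): e.g. qr·r = qrr.
So term 7 is qrrqrqrrqrrqr·qrrqrqrr.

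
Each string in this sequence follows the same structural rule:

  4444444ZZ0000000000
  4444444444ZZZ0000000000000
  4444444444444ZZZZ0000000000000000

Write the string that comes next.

The n-th term is 3n-2 4's then n-1 Z's then 3n+1 0's, where the shown terms are n = 3, 4, 5.
For the next term, n = 6, so the run lengths are 16, 5, 19.

4444444444444444ZZZZZ0000000000000000000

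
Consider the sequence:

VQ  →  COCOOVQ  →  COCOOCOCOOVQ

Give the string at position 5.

COCOOCOCOOCOCOOCOCOOVQ

Every step adds COCOO at the front: s(k+1) = COCOO·s(k).
From COCOOCOCOOVQ, 2 further steps: COCOOCOCOOVQ → COCOOCOCOOCOCOOVQ → (answer).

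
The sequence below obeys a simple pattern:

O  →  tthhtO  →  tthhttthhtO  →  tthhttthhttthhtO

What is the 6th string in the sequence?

tthhttthhttthhttthhttthhtO

The strings grow by a fixed prefix tthht each time.
From tthhttthhttthhtO, 2 further steps: tthhttthhttthhtO → tthhttthhttthhttthhtO → (answer).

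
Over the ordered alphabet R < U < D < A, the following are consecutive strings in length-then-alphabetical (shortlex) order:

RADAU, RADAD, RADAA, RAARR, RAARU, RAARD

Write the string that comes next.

Find the rightmost character of RAARD below A, bump it to the next letter, and reset everything to its right to R.

RAARA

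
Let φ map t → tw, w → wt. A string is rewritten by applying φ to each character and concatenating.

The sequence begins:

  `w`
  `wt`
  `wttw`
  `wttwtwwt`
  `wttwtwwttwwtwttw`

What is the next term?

Replace each of the 16 characters of wttwtwwttwwtwttw in place — wt tw tw wt tw wt wt tw tw wt wt tw wt tw tw wt — and concatenate.

wttwtwwttwwtwttwtwwtwttwwttwtwwt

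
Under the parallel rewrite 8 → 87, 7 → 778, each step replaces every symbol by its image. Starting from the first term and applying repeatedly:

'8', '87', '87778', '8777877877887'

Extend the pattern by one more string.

Applying the rule to each of the 13 symbols of 8777877877887 gives the pieces 87 778 778 778 87 778 778 87 778 778 87 87 778, which concatenate to the answer.

8777877877887778778877787788787778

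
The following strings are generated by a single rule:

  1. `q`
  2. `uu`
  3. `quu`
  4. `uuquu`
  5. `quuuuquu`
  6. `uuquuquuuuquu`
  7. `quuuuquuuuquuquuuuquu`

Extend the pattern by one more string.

Each term (from the third on) is the two preceding terms concatenated in order: term 3 = q·uu = quu.
So term 8 is uuquuquuuuquu·quuuuquuuuquuquuuuquu.

uuquuquuuuquuquuuuquuuuquuquuuuquu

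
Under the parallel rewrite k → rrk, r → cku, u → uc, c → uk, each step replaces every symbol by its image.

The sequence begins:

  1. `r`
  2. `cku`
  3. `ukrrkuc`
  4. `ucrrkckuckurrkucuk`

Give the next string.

Applying the rule to each of the 18 symbols of ucrrkckuckurrkucuk gives the pieces uc uk cku cku rrk uk rrk uc uk rrk uc cku cku rrk uc uk uc rrk, which concatenate to the answer.

ucukckuckurrkukrrkucukrrkucckuckurrkucukucrrk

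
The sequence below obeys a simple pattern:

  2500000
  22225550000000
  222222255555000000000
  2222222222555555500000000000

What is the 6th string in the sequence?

222222222222222255555555555000000000000000

Reading off run lengths: 2 runs 1, 4, 7, 10; 5 runs 1, 3, 5, 7; 0 runs 5, 7, 9, 11 — each is linear in n (n = 1, 2, …).
Setting n = 6 gives 16, 11, 15 characters in each block.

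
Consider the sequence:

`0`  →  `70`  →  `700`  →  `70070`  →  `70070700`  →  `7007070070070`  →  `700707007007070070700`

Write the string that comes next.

This is a Fibonacci-style word recurrence s(k) = s(k−1)·s(k−2): e.g. 70·0 = 700.
The next term joins 700707007007070070700 and 7007070070070.

7007070070070700707007007070070070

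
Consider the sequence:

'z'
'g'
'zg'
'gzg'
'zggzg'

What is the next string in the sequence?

gzgzggzg

This is a Fibonacci-style word recurrence s(k) = s(k−2)·s(k−1): e.g. z·g = zg.
The next term joins gzg and zggzg.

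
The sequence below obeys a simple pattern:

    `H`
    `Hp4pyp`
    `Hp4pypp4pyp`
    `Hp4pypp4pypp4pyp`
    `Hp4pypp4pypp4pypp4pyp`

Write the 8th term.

Hp4pypp4pypp4pypp4pypp4pypp4pypp4pyp

The strings grow by a fixed suffix p4pyp each time.
From Hp4pypp4pypp4pypp4pyp, 3 further steps: Hp4pypp4pypp4pypp4pyp → Hp4pypp4pypp4pypp4pypp4pyp → Hp4pypp4pypp4pypp4pypp4pypp4pyp → (answer).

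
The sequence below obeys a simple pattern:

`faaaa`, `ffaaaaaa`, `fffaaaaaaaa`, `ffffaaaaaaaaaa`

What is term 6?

ffffffaaaaaaaaaaaaaa

The n-th term is n f's then 2n+2 a's (n = 1, 2, …).
For term 6, n = 6, so the run lengths are 6, 14.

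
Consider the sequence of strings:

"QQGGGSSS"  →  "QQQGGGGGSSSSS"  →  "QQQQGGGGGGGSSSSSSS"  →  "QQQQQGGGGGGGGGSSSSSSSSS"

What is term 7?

QQQQQQQQGGGGGGGGGGGGGGGSSSSSSSSSSSSSSS

The n-th term is n+1 Q's then 2n+1 G's then 2n+1 S's (n = 1, 2, …).
For term 7, n = 7, so the run lengths are 8, 15, 15.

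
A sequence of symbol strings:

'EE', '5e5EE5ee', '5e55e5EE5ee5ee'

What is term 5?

Each term wraps the previous one in 5e5 on the left and 5ee on the right.
From 5e55e5EE5ee5ee, 2 further steps: 5e55e5EE5ee5ee → 5e55e55e5EE5ee5ee5ee → (answer).

5e55e55e55e5EE5ee5ee5ee5ee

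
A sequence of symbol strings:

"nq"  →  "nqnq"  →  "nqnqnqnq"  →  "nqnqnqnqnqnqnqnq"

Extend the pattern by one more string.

Every step duplicates the string.
So the next term is two copies of nqnqnqnqnqnqnqnq.

nqnqnqnqnqnqnqnqnqnqnqnqnqnqnqnq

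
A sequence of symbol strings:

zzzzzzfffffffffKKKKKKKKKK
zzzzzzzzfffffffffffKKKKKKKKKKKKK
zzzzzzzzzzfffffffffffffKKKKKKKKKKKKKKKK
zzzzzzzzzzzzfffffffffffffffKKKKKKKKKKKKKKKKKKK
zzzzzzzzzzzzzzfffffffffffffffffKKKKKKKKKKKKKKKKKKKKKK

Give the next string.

zzzzzzzzzzzzzzzzfffffffffffffffffffKKKKKKKKKKKKKKKKKKKKKKKKK

Each string has the form z^{2n} f^{2n+3} K^{3n+1}, where the shown terms are n = 3, 4, 5, 6, 7.
Setting n = 8 gives 16, 19, 25 characters in each block.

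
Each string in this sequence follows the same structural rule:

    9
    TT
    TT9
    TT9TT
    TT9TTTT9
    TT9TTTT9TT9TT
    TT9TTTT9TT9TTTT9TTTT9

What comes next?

TT9TTTT9TT9TTTT9TTTT9TT9TTTT9TT9TT

Each term (from the third on) is the previous term followed by the one before it: term 3 = TT·9 = TT9.
So term 8 is TT9TTTT9TT9TTTT9TTTT9·TT9TTTT9TT9TT.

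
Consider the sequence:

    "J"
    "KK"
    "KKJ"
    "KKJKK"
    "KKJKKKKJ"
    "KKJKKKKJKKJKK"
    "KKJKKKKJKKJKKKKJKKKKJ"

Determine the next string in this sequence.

From term 3 onward, concatenate the last term with the second-to-last: KK·J = KKJ, KKJ·KK = KKJKK, …
Continuing: KKJKKKKJKKJKKKKJKKKKJ · KKJKKKKJKKJKK gives term 8.

KKJKKKKJKKJKKKKJKKKKJKKJKKKKJKKJKK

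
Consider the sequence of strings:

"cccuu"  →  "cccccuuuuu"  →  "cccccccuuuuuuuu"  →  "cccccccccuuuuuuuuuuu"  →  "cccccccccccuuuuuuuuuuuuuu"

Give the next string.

cccccccccccccuuuuuuuuuuuuuuuuu

Reading off run lengths: c runs 3, 5, 7, 9, 11; u runs 2, 5, 8, 11, 14 — each is linear in n (n = 1, 2, …).
At n = 6 the blocks have lengths 13, 17.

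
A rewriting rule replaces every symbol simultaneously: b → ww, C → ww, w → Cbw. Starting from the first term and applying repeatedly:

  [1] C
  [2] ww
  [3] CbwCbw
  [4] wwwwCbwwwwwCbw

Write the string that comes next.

CbwCbwCbwCbwwwwwCbwCbwCbwCbwCbwwwwwCbw

φ(wwwwCbwwwwwCbw) expands symbol-by-symbol to Cbw Cbw Cbw Cbw ww ww Cbw Cbw Cbw Cbw Cbw ww ww Cbw; joining the 14 pieces gives the next term.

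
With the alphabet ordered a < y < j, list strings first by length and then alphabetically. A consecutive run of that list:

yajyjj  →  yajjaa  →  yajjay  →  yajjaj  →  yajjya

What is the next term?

yajjyy

The successor of yajjya increments the rightmost position that isn't already j and resets every position after it to a.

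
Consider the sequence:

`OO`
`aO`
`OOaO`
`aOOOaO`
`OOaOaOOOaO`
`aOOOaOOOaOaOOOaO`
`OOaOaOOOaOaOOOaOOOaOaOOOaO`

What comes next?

From term 3 onward, concatenate the second-to-last term with the last: OO·aO = OOaO, aO·OOaO = aOOOaO, …
Continuing: aOOOaOOOaOaOOOaO · OOaOaOOOaOaOOOaOOOaOaOOOaO gives term 8.

aOOOaOOOaOaOOOaOOOaOaOOOaOaOOOaOOOaOaOOOaO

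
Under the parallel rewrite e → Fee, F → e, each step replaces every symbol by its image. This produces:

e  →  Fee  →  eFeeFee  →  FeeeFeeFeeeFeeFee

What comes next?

Rewriting the 17 symbols of FeeeFeeFeeeFeeFee one by one yields e Fee Fee Fee e Fee Fee e Fee Fee Fee e Fee Fee e Fee Fee; concatenated:

eFeeFeeFeeeFeeFeeeFeeFeeFeeeFeeFeeeFeeFee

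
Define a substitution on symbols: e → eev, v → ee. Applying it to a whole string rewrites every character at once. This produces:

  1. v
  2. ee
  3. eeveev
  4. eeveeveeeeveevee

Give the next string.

eeveeveeeeveeveeeeveeveeveeveeeeveeveeeeveev

Applying the rule to each of the 16 symbols of eeveeveeeeveevee gives the pieces eev eev ee eev eev ee eev eev eev eev ee eev eev ee eev eev, which concatenate to the answer.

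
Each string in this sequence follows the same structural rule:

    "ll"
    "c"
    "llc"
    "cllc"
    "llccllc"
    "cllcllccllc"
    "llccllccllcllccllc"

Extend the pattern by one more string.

This is a Fibonacci-style word recurrence s(k) = s(k−2)·s(k−1): e.g. ll·c = llc.
So term 8 is cllcllccllc·llccllccllcllccllc.

cllcllccllcllccllccllcllccllc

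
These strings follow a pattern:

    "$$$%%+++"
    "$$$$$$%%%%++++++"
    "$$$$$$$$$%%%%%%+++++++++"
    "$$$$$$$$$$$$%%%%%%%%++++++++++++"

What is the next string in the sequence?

$$$$$$$$$$$$$$$%%%%%%%%%%+++++++++++++++

Term n consists of 3n $'s, followed by 2n %'s, followed by 3n +'s (n = 1, 2, …).
At n = 5 the blocks have lengths 15, 10, 15.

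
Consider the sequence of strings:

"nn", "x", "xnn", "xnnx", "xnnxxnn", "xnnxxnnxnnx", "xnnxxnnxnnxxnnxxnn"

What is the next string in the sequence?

xnnxxnnxnnxxnnxxnnxnnxxnnxnnx

From term 3 onward, concatenate the last term with the second-to-last: x·nn = xnn, xnn·x = xnnx, …
So term 8 is xnnxxnnxnnxxnnxxnn·xnnxxnnxnnx.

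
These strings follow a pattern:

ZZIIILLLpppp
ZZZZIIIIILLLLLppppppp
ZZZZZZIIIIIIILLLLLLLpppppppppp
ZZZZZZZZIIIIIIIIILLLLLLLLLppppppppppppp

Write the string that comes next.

Term n consists of 2n Z's, followed by 2n+1 I's, followed by 2n+1 L's, followed by 3n+1 p's (n = 1, 2, …).
At n = 5 the blocks have lengths 10, 11, 11, 16.

ZZZZZZZZZZIIIIIIIIIIILLLLLLLLLLLpppppppppppppppp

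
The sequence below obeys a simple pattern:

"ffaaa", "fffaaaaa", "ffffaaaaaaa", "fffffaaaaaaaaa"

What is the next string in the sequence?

Reading off run lengths: f runs 2, 3, 4, 5; a runs 3, 5, 7, 9 — each is linear in n (n = 1, 2, …).
For the next term, n = 5, so the run lengths are 6, 11.

ffffffaaaaaaaaaaa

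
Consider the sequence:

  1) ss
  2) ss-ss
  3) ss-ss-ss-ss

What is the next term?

s(k+1) = s(k)·-·s(k) — each term doubles the last with '-' between the halves.
Doubling ss-ss-ss-ss with '-' between the halves:

ss-ss-ss-ss-ss-ss-ss-ss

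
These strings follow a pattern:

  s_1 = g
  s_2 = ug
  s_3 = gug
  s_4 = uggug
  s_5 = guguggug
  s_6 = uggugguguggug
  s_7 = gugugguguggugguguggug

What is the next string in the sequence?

ugguggugugguggugugguguggugguguggug

Each term (from the third on) is the two preceding terms concatenated in order: term 3 = g·ug = gug.
Continuing: uggugguguggug · gugugguguggugguguggug gives term 8.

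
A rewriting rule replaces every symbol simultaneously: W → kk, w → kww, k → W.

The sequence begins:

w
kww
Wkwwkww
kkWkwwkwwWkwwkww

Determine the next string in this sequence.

Rewriting the 16 symbols of kkWkwwkwwWkwwkww one by one yields W W kk W kww kww W kww kww kk W kww kww W kww kww; concatenated:

WWkkWkwwkwwWkwwkwwkkWkwwkwwWkwwkww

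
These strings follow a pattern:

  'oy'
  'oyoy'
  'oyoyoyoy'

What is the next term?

Every step duplicates the string.
One more doubling of oyoyoyoy gives the answer.

oyoyoyoyoyoyoyoy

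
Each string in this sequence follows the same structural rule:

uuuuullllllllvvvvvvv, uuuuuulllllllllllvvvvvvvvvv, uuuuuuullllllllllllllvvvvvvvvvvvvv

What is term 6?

uuuuuuuuuulllllllllllllllllllllllvvvvvvvvvvvvvvvvvvvvvv

Each string has the form u^{n+3} l^{3n+2} v^{3n+1}, where the shown terms are n = 2, 3, 4.
For term 6, n = 7, so the run lengths are 10, 23, 22.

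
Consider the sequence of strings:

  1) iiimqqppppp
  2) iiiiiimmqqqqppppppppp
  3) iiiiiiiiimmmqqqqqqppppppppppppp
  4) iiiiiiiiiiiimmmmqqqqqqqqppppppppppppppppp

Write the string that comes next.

iiiiiiiiiiiiiiimmmmmqqqqqqqqqqppppppppppppppppppppp

The n-th term is 3n i's then n m's then 2n q's then 4n+1 p's (n = 1, 2, …).
Setting n = 5 gives 15, 5, 10, 21 characters in each block.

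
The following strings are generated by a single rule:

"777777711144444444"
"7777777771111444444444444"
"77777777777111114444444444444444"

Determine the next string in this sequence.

777777777777711111144444444444444444444

Each string has the form 7^{2n+3} 1^{n+1} 4^{4n}, where the shown terms are n = 2, 3, 4.
For the next term, n = 5, so the run lengths are 13, 6, 20.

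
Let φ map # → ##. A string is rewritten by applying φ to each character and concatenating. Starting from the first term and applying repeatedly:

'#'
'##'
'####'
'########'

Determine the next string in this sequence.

Apply φ to ######## symbol by symbol: #→##, #→##, #→##, #→##, #→##, #→##, #→##, #→##; joined: ## ## ## ## ## ## ## ##.

################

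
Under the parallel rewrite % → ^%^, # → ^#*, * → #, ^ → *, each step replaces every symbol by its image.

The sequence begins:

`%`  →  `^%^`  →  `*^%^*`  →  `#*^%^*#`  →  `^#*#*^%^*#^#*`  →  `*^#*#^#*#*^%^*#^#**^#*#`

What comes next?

Rewriting the 23 symbols of *^#*#^#*#*^%^*#^#**^#*# one by one yields # * ^#* # ^#* * ^#* # ^#* # * ^%^ * # ^#* * ^#* # # * ^#* # ^#*; concatenated:

#*^#*#^#**^#*#^#*#*^%^*#^#**^#*##*^#*#^#*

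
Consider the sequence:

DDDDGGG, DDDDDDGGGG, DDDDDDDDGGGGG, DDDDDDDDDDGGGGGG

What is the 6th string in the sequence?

DDDDDDDDDDDDDDGGGGGGGG

Reading off run lengths: D runs 4, 6, 8, 10; G runs 3, 4, 5, 6 — each is linear in n, where the shown terms are n = 2, 3, 4, 5.
Setting n = 7 gives 14, 8 characters in each block.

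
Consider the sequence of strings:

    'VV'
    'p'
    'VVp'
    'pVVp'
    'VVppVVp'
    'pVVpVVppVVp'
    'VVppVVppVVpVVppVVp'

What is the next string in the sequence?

pVVpVVppVVpVVppVVppVVpVVppVVp

Each term (from the third on) is the two preceding terms concatenated in order: term 3 = VV·p = VVp.
Continuing: pVVpVVppVVp · VVppVVppVVpVVppVVp gives term 8.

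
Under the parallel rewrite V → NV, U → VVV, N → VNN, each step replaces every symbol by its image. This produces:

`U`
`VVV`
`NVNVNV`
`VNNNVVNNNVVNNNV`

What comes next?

Applying the rule to each of the 15 symbols of VNNNVVNNNVVNNNV gives the pieces NV VNN VNN VNN NV NV VNN VNN VNN NV NV VNN VNN VNN NV, which concatenate to the answer.

NVVNNVNNVNNNVNVVNNVNNVNNNVNVVNNVNNVNNNV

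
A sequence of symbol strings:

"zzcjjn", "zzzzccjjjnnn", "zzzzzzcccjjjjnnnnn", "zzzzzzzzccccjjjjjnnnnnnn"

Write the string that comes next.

Term n consists of 2n z's, followed by n c's, followed by n+1 j's, followed by 2n-1 n's (n = 1, 2, …).
At n = 5 the blocks have lengths 10, 5, 6, 9.

zzzzzzzzzzcccccjjjjjjnnnnnnnnn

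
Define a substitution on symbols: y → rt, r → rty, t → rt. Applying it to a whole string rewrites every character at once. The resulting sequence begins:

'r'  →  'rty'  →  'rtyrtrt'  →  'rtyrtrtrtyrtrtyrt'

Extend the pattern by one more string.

Rewriting the 17 symbols of rtyrtrtrtyrtrtyrt one by one yields rty rt rt rty rt rty rt rty rt rt rty rt rty rt rt rty rt; concatenated:

rtyrtrtrtyrtrtyrtrtyrtrtrtyrtrtyrtrtrtyrt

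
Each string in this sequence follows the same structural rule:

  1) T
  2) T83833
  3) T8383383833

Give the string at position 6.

T8383383833838338383383833

The strings grow by a fixed suffix 83833 each time.
From T8383383833, 3 further steps: T8383383833 → T838338383383833 → T83833838338383383833 → (answer).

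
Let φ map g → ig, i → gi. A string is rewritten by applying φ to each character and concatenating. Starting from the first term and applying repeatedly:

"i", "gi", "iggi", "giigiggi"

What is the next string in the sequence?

iggigiiggiigiggi

Apply φ to giigiggi symbol by symbol: g→ig, i→gi, i→gi, g→ig, i→gi, g→ig, g→ig, i→gi; joined: ig gi gi ig gi ig ig gi.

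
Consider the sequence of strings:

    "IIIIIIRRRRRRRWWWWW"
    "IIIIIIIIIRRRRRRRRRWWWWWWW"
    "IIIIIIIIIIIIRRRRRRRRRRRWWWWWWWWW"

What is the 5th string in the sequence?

IIIIIIIIIIIIIIIIIIRRRRRRRRRRRRRRRWWWWWWWWWWWWW

The n-th term is 3n I's then 2n+3 R's then 2n+1 W's, where the shown terms are n = 2, 3, 4.
At n = 6 the blocks have lengths 18, 15, 13.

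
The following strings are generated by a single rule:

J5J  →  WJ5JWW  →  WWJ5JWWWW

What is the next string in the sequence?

Each term wraps the previous one in W on the left and WW on the right.
Applying this once more to WWJ5JWWWW:

WWWJ5JWWWWWW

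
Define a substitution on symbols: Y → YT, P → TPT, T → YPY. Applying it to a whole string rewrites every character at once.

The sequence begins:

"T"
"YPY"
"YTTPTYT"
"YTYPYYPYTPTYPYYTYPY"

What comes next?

Rewriting the 19 symbols of YTYPYYPYTPTYPYYTYPY one by one yields YT YPY YT TPT YT YT TPT YT YPY TPT YPY YT TPT YT YT YPY YT TPT YT; concatenated:

YTYPYYTTPTYTYTTPTYTYPYTPTYPYYTTPTYTYTYPYYTTPTYT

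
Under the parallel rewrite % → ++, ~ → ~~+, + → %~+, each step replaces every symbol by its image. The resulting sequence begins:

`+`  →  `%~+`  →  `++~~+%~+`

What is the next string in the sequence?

%~+%~+~~+~~+%~+++~~+%~+

Rewriting each symbol of ++~~+%~+: +→%~+, +→%~+, ~→~~+, ~→~~+, +→%~+, %→++, ~→~~+, +→%~+, which concatenates to %~+ %~+ ~~+ ~~+ %~+ ++ ~~+ %~+.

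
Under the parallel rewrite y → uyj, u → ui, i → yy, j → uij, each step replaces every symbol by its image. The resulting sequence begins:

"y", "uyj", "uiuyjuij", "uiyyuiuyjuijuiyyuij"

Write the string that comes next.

Applying the rule to each of the 19 symbols of uiyyuiuyjuijuiyyuij gives the pieces ui yy uyj uyj ui yy ui uyj uij ui yy uij ui yy uyj uyj ui yy uij, which concatenate to the answer.

uiyyuyjuyjuiyyuiuyjuijuiyyuijuiyyuyjuyjuiyyuij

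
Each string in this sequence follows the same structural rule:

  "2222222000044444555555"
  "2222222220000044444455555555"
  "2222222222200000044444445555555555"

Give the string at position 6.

Term n consists of 2n+3 2's, followed by n+2 0's, followed by n+3 4's, followed by 2n+2 5's, where the shown terms are n = 2, 3, 4.
Setting n = 7 gives 17, 9, 10, 16 characters in each block.

2222222222222222200000000044444444445555555555555555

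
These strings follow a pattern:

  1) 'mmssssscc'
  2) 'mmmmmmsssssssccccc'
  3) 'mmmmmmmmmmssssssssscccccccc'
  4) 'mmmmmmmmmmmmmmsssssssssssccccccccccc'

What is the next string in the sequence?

mmmmmmmmmmmmmmmmmmssssssssssssscccccccccccccc

Reading off run lengths: m runs 2, 6, 10, 14; s runs 5, 7, 9, 11; c runs 2, 5, 8, 11 — each is linear in n (n = 1, 2, …).
At n = 5 the blocks have lengths 18, 13, 14.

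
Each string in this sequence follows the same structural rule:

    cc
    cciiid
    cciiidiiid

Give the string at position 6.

cciiidiiidiiidiiidiiid

The strings grow by a fixed suffix iiid each time.
From cciiidiiid, 3 further steps: cciiidiiid → cciiidiiidiiid → cciiidiiidiiidiiid → (answer).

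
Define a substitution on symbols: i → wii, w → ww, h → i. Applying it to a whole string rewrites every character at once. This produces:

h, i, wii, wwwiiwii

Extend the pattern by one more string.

wwwwwwwiiwiiwwwiiwii

Rewriting each symbol of wwwiiwii: w→ww, w→ww, w→ww, i→wii, i→wii, w→ww, i→wii, i→wii, which concatenates to ww ww ww wii wii ww wii wii.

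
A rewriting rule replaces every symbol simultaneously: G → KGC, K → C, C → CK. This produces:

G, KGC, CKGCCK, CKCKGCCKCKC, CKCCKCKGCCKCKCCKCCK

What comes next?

Rewriting the 19 symbols of CKCCKCKGCCKCKCCKCCK one by one yields CK C CK CK C CK C KGC CK CK C CK C CK CK C CK CK C; concatenated:

CKCCKCKCCKCKGCCKCKCCKCCKCKCCKCKC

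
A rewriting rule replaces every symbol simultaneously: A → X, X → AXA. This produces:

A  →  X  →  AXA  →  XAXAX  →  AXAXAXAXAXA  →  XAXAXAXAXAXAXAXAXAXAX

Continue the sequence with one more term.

AXAXAXAXAXAXAXAXAXAXAXAXAXAXAXAXAXAXAXAXAXA

Applying the rule to each of the 21 symbols of XAXAXAXAXAXAXAXAXAXAX gives the pieces AXA X AXA X AXA X AXA X AXA X AXA X AXA X AXA X AXA X AXA X AXA, which concatenate to the answer.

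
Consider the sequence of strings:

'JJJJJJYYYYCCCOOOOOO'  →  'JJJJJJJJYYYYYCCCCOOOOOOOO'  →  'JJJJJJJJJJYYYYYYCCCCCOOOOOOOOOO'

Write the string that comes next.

Each string has the form J^{2n} Y^{n+1} C^{n} O^{2n}, where the shown terms are n = 3, 4, 5.
Setting n = 6 gives 12, 7, 6, 12 characters in each block.

JJJJJJJJJJJJYYYYYYYCCCCCCOOOOOOOOOOOO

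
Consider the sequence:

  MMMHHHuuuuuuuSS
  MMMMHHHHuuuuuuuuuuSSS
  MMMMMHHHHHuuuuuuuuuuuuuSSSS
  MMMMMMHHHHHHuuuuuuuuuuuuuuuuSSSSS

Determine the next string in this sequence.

Term n consists of n+1 M's, followed by n+1 H's, followed by 3n+1 u's, followed by n S's, where the shown terms are n = 2, 3, 4, 5.
At n = 6 the blocks have lengths 7, 7, 19, 6.

MMMMMMMHHHHHHHuuuuuuuuuuuuuuuuuuuSSSSSS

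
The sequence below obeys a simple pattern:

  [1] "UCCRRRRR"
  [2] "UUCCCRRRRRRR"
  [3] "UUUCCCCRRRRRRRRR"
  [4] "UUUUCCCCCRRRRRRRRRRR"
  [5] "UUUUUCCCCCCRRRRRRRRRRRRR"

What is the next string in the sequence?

UUUUUUCCCCCCCRRRRRRRRRRRRRRR

Each string has the form U^{n-1} C^{n} R^{2n+1}, where the shown terms are n = 2, 3, 4, 5, 6.
For the next term, n = 7, so the run lengths are 6, 7, 15.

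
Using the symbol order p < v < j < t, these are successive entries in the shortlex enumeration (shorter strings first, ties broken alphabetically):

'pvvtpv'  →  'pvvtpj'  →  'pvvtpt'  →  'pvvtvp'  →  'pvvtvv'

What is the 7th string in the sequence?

pvvtvt

Continuing the enumeration 2 steps past pvvtvv: pvvtvv → pvvtvj → (answer).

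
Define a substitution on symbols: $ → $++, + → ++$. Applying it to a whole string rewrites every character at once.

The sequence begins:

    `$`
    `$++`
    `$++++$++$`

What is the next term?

Apply φ to $++++$++$ symbol by symbol: $→$++, +→++$, +→++$, +→++$, +→++$, $→$++, +→++$, +→++$, $→$++; joined: $++ ++$ ++$ ++$ ++$ $++ ++$ ++$ $++.

$++++$++$++$++$$++++$++$$++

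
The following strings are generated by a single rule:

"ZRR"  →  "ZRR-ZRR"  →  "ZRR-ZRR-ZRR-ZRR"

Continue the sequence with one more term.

s(k+1) = s(k)·-·s(k) — each term doubles the last with '-' between the halves.
One more doubling of ZRR-ZRR-ZRR-ZRR gives the answer.

ZRR-ZRR-ZRR-ZRR-ZRR-ZRR-ZRR-ZRR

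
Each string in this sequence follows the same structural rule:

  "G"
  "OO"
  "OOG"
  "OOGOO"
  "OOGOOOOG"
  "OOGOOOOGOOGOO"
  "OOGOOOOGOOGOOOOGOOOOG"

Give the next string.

This is a Fibonacci-style word recurrence s(k) = s(k−1)·s(k−2): e.g. OO·G = OOG.
So term 8 is OOGOOOOGOOGOOOOGOOOOG·OOGOOOOGOOGOO.

OOGOOOOGOOGOOOOGOOOOGOOGOOOOGOOGOO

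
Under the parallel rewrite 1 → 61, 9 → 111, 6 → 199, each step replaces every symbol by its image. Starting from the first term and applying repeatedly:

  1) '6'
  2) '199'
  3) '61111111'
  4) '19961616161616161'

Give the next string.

6111111119961199611996119961199611996119961

Applying the rule to each of the 17 symbols of 19961616161616161 gives the pieces 61 111 111 199 61 199 61 199 61 199 61 199 61 199 61 199 61, which concatenate to the answer.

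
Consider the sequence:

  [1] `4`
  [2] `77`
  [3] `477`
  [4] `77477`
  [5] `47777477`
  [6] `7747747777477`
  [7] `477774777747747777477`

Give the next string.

7747747777477477774777747747777477

This is a Fibonacci-style word recurrence s(k) = s(k−2)·s(k−1): e.g. 4·77 = 477.
The next term joins 7747747777477 and 477774777747747777477.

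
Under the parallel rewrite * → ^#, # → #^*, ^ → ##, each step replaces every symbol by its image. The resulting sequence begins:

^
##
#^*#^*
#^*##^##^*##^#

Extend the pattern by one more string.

#^*##^##^*#^*###^*#^*##^##^*#^*###^*

Applying the rule to each of the 14 symbols of #^*##^##^*##^# gives the pieces #^* ## ^# #^* #^* ## #^* #^* ## ^# #^* #^* ## #^*, which concatenate to the answer.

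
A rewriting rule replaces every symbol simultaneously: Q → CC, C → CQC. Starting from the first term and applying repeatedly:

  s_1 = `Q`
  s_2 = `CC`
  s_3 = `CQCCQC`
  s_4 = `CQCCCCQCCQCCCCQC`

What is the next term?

CQCCCCQCCQCCQCCQCCCCQCCQCCCCQCCQCCQCCQCCCCQC

φ(CQCCCCQCCQCCCCQC) expands symbol-by-symbol to CQC CC CQC CQC CQC CQC CC CQC CQC CC CQC CQC CQC CQC CC CQC; joining the 16 pieces gives the next term.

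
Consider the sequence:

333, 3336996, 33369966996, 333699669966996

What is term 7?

333699669966996699669966996

The strings grow by a fixed suffix 6996 each time.
From 333699669966996, 3 further steps: 333699669966996 → 3336996699669966996 → 33369966996699669966996 → (answer).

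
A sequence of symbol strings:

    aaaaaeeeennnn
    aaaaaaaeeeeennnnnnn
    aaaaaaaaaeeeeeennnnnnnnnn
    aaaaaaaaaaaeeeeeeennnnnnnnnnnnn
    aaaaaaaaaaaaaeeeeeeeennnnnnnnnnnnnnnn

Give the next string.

Reading off run lengths: a runs 5, 7, 9, 11, 13; e runs 4, 5, 6, 7, 8; n runs 4, 7, 10, 13, 16 — each is linear in n (n = 1, 2, …).
At n = 6 the blocks have lengths 15, 9, 19.

aaaaaaaaaaaaaaaeeeeeeeeennnnnnnnnnnnnnnnnnn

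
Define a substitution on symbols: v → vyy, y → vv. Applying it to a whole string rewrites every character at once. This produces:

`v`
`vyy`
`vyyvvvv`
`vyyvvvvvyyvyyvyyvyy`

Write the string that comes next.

φ(vyyvvvvvyyvyyvyyvyy) expands symbol-by-symbol to vyy vv vv vyy vyy vyy vyy vyy vv vv vyy vv vv vyy vv vv vyy vv vv; joining the 19 pieces gives the next term.

vyyvvvvvyyvyyvyyvyyvyyvvvvvyyvvvvvyyvvvvvyyvvvv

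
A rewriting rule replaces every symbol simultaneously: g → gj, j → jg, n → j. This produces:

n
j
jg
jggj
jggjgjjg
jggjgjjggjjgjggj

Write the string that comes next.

jggjgjjggjjgjggjgjjgjggjjggjgjjg

Applying the rule to each of the 16 symbols of jggjgjjggjjgjggj gives the pieces jg gj gj jg gj jg jg gj gj jg jg gj jg gj gj jg, which concatenate to the answer.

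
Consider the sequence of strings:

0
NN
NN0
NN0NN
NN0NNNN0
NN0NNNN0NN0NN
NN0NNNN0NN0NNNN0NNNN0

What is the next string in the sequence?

NN0NNNN0NN0NNNN0NNNN0NN0NNNN0NN0NN

From term 3 onward, concatenate the last term with the second-to-last: NN·0 = NN0, NN0·NN = NN0NN, …
Continuing: NN0NNNN0NN0NNNN0NNNN0 · NN0NNNN0NN0NN gives term 8.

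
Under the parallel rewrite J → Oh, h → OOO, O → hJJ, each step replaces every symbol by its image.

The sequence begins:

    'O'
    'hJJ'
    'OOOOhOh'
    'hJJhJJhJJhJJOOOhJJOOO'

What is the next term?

Rewriting the 21 symbols of hJJhJJhJJhJJOOOhJJOOO one by one yields OOO Oh Oh OOO Oh Oh OOO Oh Oh OOO Oh Oh hJJ hJJ hJJ OOO Oh Oh hJJ hJJ hJJ; concatenated:

OOOOhOhOOOOhOhOOOOhOhOOOOhOhhJJhJJhJJOOOOhOhhJJhJJhJJ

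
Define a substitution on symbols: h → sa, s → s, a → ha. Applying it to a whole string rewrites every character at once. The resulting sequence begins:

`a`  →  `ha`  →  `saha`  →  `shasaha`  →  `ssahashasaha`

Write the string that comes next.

Expanding ssahashasaha: s→s, s→s, a→ha, h→sa, a→ha, s→s, h→sa, a→ha, s→s, a→ha, h→sa, a→ha. Concatenated: s s ha sa ha s sa ha s ha sa ha.

sshasahassahashasaha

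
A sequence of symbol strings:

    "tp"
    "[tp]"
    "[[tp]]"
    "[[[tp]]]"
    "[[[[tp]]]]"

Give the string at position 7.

Every step adds [ to the front and ] to the end of the previous string.
From [[[[tp]]]], 2 further steps: [[[[tp]]]] → [[[[[tp]]]]] → (answer).

[[[[[[tp]]]]]]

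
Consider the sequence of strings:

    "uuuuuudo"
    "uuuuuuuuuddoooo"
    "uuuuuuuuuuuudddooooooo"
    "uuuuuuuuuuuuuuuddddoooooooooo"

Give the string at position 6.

Reading off run lengths: u runs 6, 9, 12, 15; d runs 1, 2, 3, 4; o runs 1, 4, 7, 10 — each is linear in n (n = 1, 2, …).
For term 6, n = 6, so the run lengths are 21, 6, 16.

uuuuuuuuuuuuuuuuuuuuuddddddoooooooooooooooo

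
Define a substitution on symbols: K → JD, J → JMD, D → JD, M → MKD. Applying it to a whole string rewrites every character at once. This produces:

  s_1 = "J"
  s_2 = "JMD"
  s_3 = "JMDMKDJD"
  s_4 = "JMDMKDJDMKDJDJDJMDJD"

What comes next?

JMDMKDJDMKDJDJDJMDJDMKDJDJDJMDJDJMDJDJMDMKDJDJMDJD

φ(JMDMKDJDMKDJDJDJMDJD) expands symbol-by-symbol to JMD MKD JD MKD JD JD JMD JD MKD JD JD JMD JD JMD JD JMD MKD JD JMD JD; joining the 20 pieces gives the next term.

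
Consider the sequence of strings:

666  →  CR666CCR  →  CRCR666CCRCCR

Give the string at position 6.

Every step adds CR to the front and CCR to the end of the previous string.
From CRCR666CCRCCR, 3 further steps: CRCR666CCRCCR → CRCRCR666CCRCCRCCR → CRCRCRCR666CCRCCRCCRCCR → (answer).

CRCRCRCRCR666CCRCCRCCRCCRCCR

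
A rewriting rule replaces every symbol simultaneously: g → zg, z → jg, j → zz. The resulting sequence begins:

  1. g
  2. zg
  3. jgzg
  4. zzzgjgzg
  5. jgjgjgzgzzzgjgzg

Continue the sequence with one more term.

zzzgzzzgzzzgjgzgjgjgjgzgzzzgjgzg

Replace each of the 16 characters of jgjgjgzgzzzgjgzg in place — zz zg zz zg zz zg jg zg jg jg jg zg zz zg jg zg — and concatenate.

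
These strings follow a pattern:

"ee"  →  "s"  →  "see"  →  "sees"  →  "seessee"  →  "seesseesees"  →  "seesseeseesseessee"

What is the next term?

This is a Fibonacci-style word recurrence s(k) = s(k−1)·s(k−2): e.g. s·ee = see.
Continuing: seesseeseesseessee · seesseesees gives term 8.

seesseeseesseesseeseesseesees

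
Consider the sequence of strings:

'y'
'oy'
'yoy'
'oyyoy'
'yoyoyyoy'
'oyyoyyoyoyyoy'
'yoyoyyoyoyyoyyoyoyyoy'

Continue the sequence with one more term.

oyyoyyoyoyyoyyoyoyyoyoyyoyyoyoyyoy

This is a Fibonacci-style word recurrence s(k) = s(k−2)·s(k−1): e.g. y·oy = yoy.
So term 8 is oyyoyyoyoyyoy·yoyoyyoyoyyoyyoyoyyoy.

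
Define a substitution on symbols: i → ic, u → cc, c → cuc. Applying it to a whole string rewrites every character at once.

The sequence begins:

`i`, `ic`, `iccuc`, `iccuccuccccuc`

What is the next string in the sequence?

Applying the rule to each of the 13 symbols of iccuccuccccuc gives the pieces ic cuc cuc cc cuc cuc cc cuc cuc cuc cuc cc cuc, which concatenate to the answer.

iccuccuccccuccuccccuccuccuccuccccuc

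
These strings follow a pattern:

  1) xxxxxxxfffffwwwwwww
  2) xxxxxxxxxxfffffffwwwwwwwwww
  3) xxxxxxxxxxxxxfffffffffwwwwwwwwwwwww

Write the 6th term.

The n-th term is 3n+1 x's then 2n+1 f's then 3n+1 w's, where the shown terms are n = 2, 3, 4.
Setting n = 7 gives 22, 15, 22 characters in each block.

xxxxxxxxxxxxxxxxxxxxxxfffffffffffffffwwwwwwwwwwwwwwwwwwwwww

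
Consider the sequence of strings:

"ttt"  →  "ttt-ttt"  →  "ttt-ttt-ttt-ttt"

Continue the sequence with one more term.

ttt-ttt-ttt-ttt-ttt-ttt-ttt-ttt

s(k+1) = s(k)·-·s(k) — each term doubles the last with '-' between the halves.
One more doubling of ttt-ttt-ttt-ttt gives the answer.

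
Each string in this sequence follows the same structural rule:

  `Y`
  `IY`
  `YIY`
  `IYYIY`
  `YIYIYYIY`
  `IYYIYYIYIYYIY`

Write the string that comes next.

YIYIYYIYIYYIYYIYIYYIY

This is a Fibonacci-style word recurrence s(k) = s(k−2)·s(k−1): e.g. Y·IY = YIY.
Continuing: YIYIYYIY · IYYIYYIYIYYIY gives term 7.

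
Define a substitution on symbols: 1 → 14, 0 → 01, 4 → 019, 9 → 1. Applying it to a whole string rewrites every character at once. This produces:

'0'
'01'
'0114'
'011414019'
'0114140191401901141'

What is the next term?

Rewriting the 19 symbols of 0114140191401901141 one by one yields 01 14 14 019 14 019 01 14 1 14 019 01 14 1 01 14 14 019 14; concatenated:

0114140191401901141140190114101141401914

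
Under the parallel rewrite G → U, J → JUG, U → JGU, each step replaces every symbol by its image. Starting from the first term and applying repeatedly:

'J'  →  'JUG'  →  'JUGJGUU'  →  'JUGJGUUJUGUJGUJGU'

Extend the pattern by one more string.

Rewriting the 17 symbols of JUGJGUUJUGUJGUJGU one by one yields JUG JGU U JUG U JGU JGU JUG JGU U JGU JUG U JGU JUG U JGU; concatenated:

JUGJGUUJUGUJGUJGUJUGJGUUJGUJUGUJGUJUGUJGU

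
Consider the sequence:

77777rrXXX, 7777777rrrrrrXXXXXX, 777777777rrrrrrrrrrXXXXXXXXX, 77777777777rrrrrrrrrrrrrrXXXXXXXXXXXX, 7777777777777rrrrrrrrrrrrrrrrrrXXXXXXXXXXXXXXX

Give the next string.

777777777777777rrrrrrrrrrrrrrrrrrrrrrXXXXXXXXXXXXXXXXXX

Each string has the form 7^{2n+3} r^{4n-2} X^{3n} (n = 1, 2, …).
Setting n = 6 gives 15, 22, 18 characters in each block.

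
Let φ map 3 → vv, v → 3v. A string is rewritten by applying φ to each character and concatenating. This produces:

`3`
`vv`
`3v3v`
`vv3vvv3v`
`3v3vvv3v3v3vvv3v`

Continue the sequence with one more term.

vv3vvv3v3v3vvv3vvv3vvv3v3v3vvv3v

Replace each of the 16 characters of 3v3vvv3v3v3vvv3v in place — vv 3v vv 3v 3v 3v vv 3v vv 3v vv 3v 3v 3v vv 3v — and concatenate.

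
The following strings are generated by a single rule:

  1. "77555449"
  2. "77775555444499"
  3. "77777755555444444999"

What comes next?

Reading off run lengths: 7 runs 2, 4, 6; 5 runs 3, 4, 5; 4 runs 2, 4, 6; 9 runs 1, 2, 3 — each is linear in n (n = 1, 2, …).
Setting n = 4 gives 8, 6, 8, 4 characters in each block.

77777777555555444444449999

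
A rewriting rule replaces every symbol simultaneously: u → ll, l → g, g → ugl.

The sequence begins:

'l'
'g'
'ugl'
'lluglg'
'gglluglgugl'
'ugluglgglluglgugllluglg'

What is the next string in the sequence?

Applying the rule to each of the 23 symbols of ugluglgglluglgugllluglg gives the pieces ll ugl g ll ugl g ugl ugl g g ll ugl g ugl ll ugl g g g ll ugl g ugl, which concatenate to the answer.

lluglglluglgugluglgglluglgugllluglggglluglgugl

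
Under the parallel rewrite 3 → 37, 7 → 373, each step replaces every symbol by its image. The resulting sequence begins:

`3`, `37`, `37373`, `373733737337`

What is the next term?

37373373733737373373733737373

Expanding 373733737337: 3→37, 7→373, 3→37, 7→373, 3→37, 3→37, 7→373, 3→37, 7→373, 3→37, 3→37, 7→373. Concatenated: 37 373 37 373 37 37 373 37 373 37 37 373.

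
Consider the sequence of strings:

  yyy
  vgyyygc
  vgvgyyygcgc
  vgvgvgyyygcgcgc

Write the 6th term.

vgvgvgvgvgyyygcgcgcgcgc

Every step adds vg to the front and gc to the end of the previous string.
From vgvgvgyyygcgcgc, 2 further steps: vgvgvgyyygcgcgc → vgvgvgvgyyygcgcgcgc → (answer).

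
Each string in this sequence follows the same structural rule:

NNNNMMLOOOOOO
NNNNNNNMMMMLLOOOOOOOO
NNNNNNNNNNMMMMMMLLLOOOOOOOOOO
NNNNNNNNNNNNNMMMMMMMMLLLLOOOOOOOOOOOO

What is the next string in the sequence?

Term n consists of 3n-2 N's, followed by 2n-2 M's, followed by n-1 L's, followed by 2n+2 O's, where the shown terms are n = 2, 3, 4, 5.
Setting n = 6 gives 16, 10, 5, 14 characters in each block.

NNNNNNNNNNNNNNNNMMMMMMMMMMLLLLLOOOOOOOOOOOOOO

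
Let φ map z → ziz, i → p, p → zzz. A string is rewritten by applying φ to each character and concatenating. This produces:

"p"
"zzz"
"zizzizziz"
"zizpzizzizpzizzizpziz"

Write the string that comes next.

zizpzizzzzzizpzizzizpzizzzzzizpzizzizpzizzzzzizpziz

Replace each of the 21 characters of zizpzizzizpzizzizpziz in place — ziz p ziz zzz ziz p ziz ziz p ziz zzz ziz p ziz ziz p ziz zzz ziz p ziz — and concatenate.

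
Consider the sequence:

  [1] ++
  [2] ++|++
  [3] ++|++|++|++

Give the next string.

++|++|++|++|++|++|++|++

s(k+1) = s(k)·|·s(k) — each term doubles the last with '|' between the halves.
So the next term is two copies of ++|++|++|++ with '|' between the halves.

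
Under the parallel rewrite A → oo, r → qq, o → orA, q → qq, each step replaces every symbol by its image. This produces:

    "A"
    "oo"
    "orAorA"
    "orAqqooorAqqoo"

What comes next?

φ(orAqqooorAqqoo) expands symbol-by-symbol to orA qq oo qq qq orA orA orA qq oo qq qq orA orA; joining the 14 pieces gives the next term.

orAqqooqqqqorAorAorAqqooqqqqorAorA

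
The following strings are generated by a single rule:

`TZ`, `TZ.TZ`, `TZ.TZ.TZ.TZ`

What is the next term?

TZ.TZ.TZ.TZ.TZ.TZ.TZ.TZ

Each string is two copies of the previous one joined by '.'.
So the next term is two copies of TZ.TZ.TZ.TZ with '.' between the halves.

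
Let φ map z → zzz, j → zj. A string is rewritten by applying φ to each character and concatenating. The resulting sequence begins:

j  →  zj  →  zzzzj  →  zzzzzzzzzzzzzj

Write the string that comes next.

Replace each of the 14 characters of zzzzzzzzzzzzzj in place — zzz zzz zzz zzz zzz zzz zzz zzz zzz zzz zzz zzz zzz zj — and concatenate.

zzzzzzzzzzzzzzzzzzzzzzzzzzzzzzzzzzzzzzzzj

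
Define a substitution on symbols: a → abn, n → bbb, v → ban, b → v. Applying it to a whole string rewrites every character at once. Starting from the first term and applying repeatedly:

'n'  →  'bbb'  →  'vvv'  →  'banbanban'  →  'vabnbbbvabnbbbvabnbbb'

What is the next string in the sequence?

banabnvbbbvvvbanabnvbbbvvvbanabnvbbbvvv

Replace each of the 21 characters of vabnbbbvabnbbbvabnbbb in place — ban abn v bbb v v v ban abn v bbb v v v ban abn v bbb v v v — and concatenate.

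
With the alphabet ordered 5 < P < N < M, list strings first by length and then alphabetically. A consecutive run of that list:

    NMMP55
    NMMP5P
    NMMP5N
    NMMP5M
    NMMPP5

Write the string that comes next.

Treat NMMPP5 as a base-4 numeral over the given alphabet and add one, carrying through any trailing M's.

NMMPPP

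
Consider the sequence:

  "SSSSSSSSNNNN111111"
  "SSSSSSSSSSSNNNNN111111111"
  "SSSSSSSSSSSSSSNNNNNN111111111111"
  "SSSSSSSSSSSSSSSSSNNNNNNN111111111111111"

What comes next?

The n-th term is 3n+2 S's then n+2 N's then 3n 1's, where the shown terms are n = 2, 3, 4, 5.
For the next term, n = 6, so the run lengths are 20, 8, 18.

SSSSSSSSSSSSSSSSSSSSNNNNNNNN111111111111111111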